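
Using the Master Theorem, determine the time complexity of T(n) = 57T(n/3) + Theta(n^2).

Master Theorem for T(n) = 57T(n/3) + O(n^2):

a = 57, b = 3, c = 2
log_b(a) = log_3(57) = 3.6801

Case 1: c = 2 < log_3(57) = 3.6801
T(n) = O(n^(log_3 57))

For T(n) = 57T(n/3) + O(n^2): log_3(57) = 3.6801. This is Case 1 of the Master Theorem (c < log_b(a), work dominated by leaves), giving O(n^(log_3 57)).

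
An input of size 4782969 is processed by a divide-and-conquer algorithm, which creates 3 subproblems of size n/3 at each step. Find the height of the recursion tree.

For divide and conquer with division factor 3:

Problem sizes at each level:
Level 0: 4782969
Level 1: 1594323
Level 2: 531441
Level 3: 177147
Level 4: 59049
Level 5: 19683
Level 6: 6561
Level 7: 2187
Level 8: 729
Level 9: 243
Level 10: 81
Level 11: 27
Level 12: 9
Level 13: 3
Level 14: 1

The root is level 0 and the size-1 base case is level 14 (the tree spans levels 0 through 14, i.e. 15 levels counting the root), so the depth is the number of divisions: log_3(4782969) = 14

The recursion tree depth is log_3(4782969) = 14. At each level, the problem size is divided by 3, so it takes 14 divisions to reduce to a base case of size 1. The algorithm makes 3 recursive calls at each level.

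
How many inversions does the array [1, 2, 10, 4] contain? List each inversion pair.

Finding inversions in [1, 2, 10, 4]:

(2, 3): arr[2]=10 > arr[3]=4

Total inversions: 1

The array has 1 inversion(s): (2,3). Each pair (i,j) satisfies i < j and arr[i] > arr[j].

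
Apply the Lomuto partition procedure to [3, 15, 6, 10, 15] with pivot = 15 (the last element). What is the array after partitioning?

Lomuto partition with pivot = 15:

Initial array: [3, 15, 6, 10, 15]

arr[0]=3 <= 15: swap with position 0, array becomes [3, 15, 6, 10, 15]
arr[1]=15 <= 15: swap with position 1, array becomes [3, 15, 6, 10, 15]
arr[2]=6 <= 15: swap with position 2, array becomes [3, 15, 6, 10, 15]
arr[3]=10 <= 15: swap with position 3, array becomes [3, 15, 6, 10, 15]

Place pivot at position 4: [3, 15, 6, 10, 15]
Pivot position: 4

After partitioning with pivot 15, the array becomes [3, 15, 6, 10, 15]. The pivot is placed at index 4. All elements to the left of the pivot are <= 15, and all elements to the right are > 15.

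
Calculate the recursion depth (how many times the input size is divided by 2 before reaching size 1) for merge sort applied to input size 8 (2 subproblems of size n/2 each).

For divide and conquer with division factor 2:

Problem sizes at each level:
Level 0: 8
Level 1: 4
Level 2: 2
Level 3: 1

The root is level 0 and the size-1 base case is level 3 (the tree spans levels 0 through 3, i.e. 4 levels counting the root), so the depth is the number of divisions: log_2(8) = 3

The recursion tree depth is log_2(8) = 3. At each level, the problem size is divided by 2, so it takes 3 divisions to reduce to a base case of size 1. The algorithm makes 2 recursive calls at each level.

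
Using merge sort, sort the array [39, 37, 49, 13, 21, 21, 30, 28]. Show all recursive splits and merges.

Merge sort trace:

Split: [39, 37, 49, 13, 21, 21, 30, 28] -> [39, 37, 49, 13] and [21, 21, 30, 28]
  Split: [39, 37, 49, 13] -> [39, 37] and [49, 13]
    Split: [39, 37] -> [39] and [37]
    Merge: [39] + [37] -> [37, 39]
    Split: [49, 13] -> [49] and [13]
    Merge: [49] + [13] -> [13, 49]
  Merge: [37, 39] + [13, 49] -> [13, 37, 39, 49]
  Split: [21, 21, 30, 28] -> [21, 21] and [30, 28]
    Split: [21, 21] -> [21] and [21]
    Merge: [21] + [21] -> [21, 21]
    Split: [30, 28] -> [30] and [28]
    Merge: [30] + [28] -> [28, 30]
  Merge: [21, 21] + [28, 30] -> [21, 21, 28, 30]
Merge: [13, 37, 39, 49] + [21, 21, 28, 30] -> [13, 21, 21, 28, 30, 37, 39, 49]

Final sorted array: [13, 21, 21, 28, 30, 37, 39, 49]

The merge sort proceeds by recursively splitting the array and merging sorted halves.
After all merges, the sorted array is [13, 21, 21, 28, 30, 37, 39, 49].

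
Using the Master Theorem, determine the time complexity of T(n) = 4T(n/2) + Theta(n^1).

Master Theorem for T(n) = 4T(n/2) + O(n^1):

a = 4, b = 2, c = 1
log_b(a) = log_2(4) = 2.0000

Case 1: c = 1 < log_2(4) = 2.0000
T(n) = O(n^(log_2 4)) = O(n^2)

For T(n) = 4T(n/2) + O(n^1): log_2(4) = 2.0000. This is Case 1 of the Master Theorem (c < log_b(a), work dominated by leaves), giving O(n^2).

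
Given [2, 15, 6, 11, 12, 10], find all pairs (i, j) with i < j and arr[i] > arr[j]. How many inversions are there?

Finding inversions in [2, 15, 6, 11, 12, 10]:

(1, 2): arr[1]=15 > arr[2]=6
(1, 3): arr[1]=15 > arr[3]=11
(1, 4): arr[1]=15 > arr[4]=12
(1, 5): arr[1]=15 > arr[5]=10
(3, 5): arr[3]=11 > arr[5]=10
(4, 5): arr[4]=12 > arr[5]=10

Total inversions: 6

The array has 6 inversion(s): (1,2), (1,3), (1,4), (1,5), (3,5), (4,5). Each pair (i,j) satisfies i < j and arr[i] > arr[j].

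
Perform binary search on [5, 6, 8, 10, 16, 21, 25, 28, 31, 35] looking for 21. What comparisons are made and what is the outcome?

Binary search for 21 in [5, 6, 8, 10, 16, 21, 25, 28, 31, 35]:

lo=0, hi=9, mid=4, arr[mid]=16 -> 16 < 21, search right half
lo=5, hi=9, mid=7, arr[mid]=28 -> 28 > 21, search left half
lo=5, hi=6, mid=5, arr[mid]=21 -> Found target at index 5!

Binary search finds 21 at index 5 after 3 comparisons. The search repeatedly halves the search space by comparing with the middle element.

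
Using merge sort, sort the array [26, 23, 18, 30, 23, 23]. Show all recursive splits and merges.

Merge sort trace:

Split: [26, 23, 18, 30, 23, 23] -> [26, 23, 18] and [30, 23, 23]
  Split: [26, 23, 18] -> [26] and [23, 18]
    Split: [23, 18] -> [23] and [18]
    Merge: [23] + [18] -> [18, 23]
  Merge: [26] + [18, 23] -> [18, 23, 26]
  Split: [30, 23, 23] -> [30] and [23, 23]
    Split: [23, 23] -> [23] and [23]
    Merge: [23] + [23] -> [23, 23]
  Merge: [30] + [23, 23] -> [23, 23, 30]
Merge: [18, 23, 26] + [23, 23, 30] -> [18, 23, 23, 23, 26, 30]

Final sorted array: [18, 23, 23, 23, 26, 30]

The merge sort proceeds by recursively splitting the array and merging sorted halves.
After all merges, the sorted array is [18, 23, 23, 23, 26, 30].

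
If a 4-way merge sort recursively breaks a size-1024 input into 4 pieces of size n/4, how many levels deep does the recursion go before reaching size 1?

For divide and conquer with division factor 4:

Problem sizes at each level:
Level 0: 1024
Level 1: 256
Level 2: 64
Level 3: 16
Level 4: 4
Level 5: 1

The root is level 0 and the size-1 base case is level 5 (the tree spans levels 0 through 5, i.e. 6 levels counting the root), so the depth is the number of divisions: log_4(1024) = 5

The recursion tree depth is log_4(1024) = 5. At each level, the problem size is divided by 4, so it takes 5 divisions to reduce to a base case of size 1. The algorithm makes 4 recursive calls at each level.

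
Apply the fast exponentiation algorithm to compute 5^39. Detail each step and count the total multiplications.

Computing 5^39 by squaring (build up from 5^1; each line after the first costs one multiplication):

5^1 = 5
5^2 = (5^1)^2 = 5^2 = 25
5^4 = (5^2)^2 = 25^2 = 625
5^8 = (5^4)^2 = 625^2 = 390625
5^9 = 5 * 5^8 = 5 * 390625 = 1953125
5^18 = (5^9)^2 = 1953125^2 = 3814697265625
5^19 = 5 * 5^18 = 5 * 3814697265625 = 19073486328125
5^38 = (5^19)^2 = 19073486328125^2 = 363797880709171295166015625
5^39 = 5 * 5^38 = 5 * 363797880709171295166015625 = 1818989403545856475830078125

Result: 1818989403545856475830078125
Multiplications needed: 8 (8 lines after 5^1)

5^39 = 1818989403545856475830078125. Using exponentiation by squaring, this requires 8 multiplications. The key idea: if the exponent is even, square the half-power; if odd, multiply by the base once.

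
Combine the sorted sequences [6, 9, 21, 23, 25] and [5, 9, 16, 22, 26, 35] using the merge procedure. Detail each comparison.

Merging process:

Compare 6 vs 5: take 5 from right. Merged: [5]
Compare 6 vs 9: take 6 from left. Merged: [5, 6]
Compare 9 vs 9: take 9 from left. Merged: [5, 6, 9]
Compare 21 vs 9: take 9 from right. Merged: [5, 6, 9, 9]
Compare 21 vs 16: take 16 from right. Merged: [5, 6, 9, 9, 16]
Compare 21 vs 22: take 21 from left. Merged: [5, 6, 9, 9, 16, 21]
Compare 23 vs 22: take 22 from right. Merged: [5, 6, 9, 9, 16, 21, 22]
Compare 23 vs 26: take 23 from left. Merged: [5, 6, 9, 9, 16, 21, 22, 23]
Compare 25 vs 26: take 25 from left. Merged: [5, 6, 9, 9, 16, 21, 22, 23, 25]
Append remaining from right: [26, 35]. Merged: [5, 6, 9, 9, 16, 21, 22, 23, 25, 26, 35]

Final merged array: [5, 6, 9, 9, 16, 21, 22, 23, 25, 26, 35]
Total comparisons: 9

The merged array is [5, 6, 9, 9, 16, 21, 22, 23, 25, 26, 35], requiring 9 comparisons. The merge step runs in O(n) time where n is the total number of elements.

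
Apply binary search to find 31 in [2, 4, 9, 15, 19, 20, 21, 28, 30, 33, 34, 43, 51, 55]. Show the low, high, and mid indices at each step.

Binary search for 31 in [2, 4, 9, 15, 19, 20, 21, 28, 30, 33, 34, 43, 51, 55]:

lo=0, hi=13, mid=6, arr[mid]=21 -> 21 < 31, search right half
lo=7, hi=13, mid=10, arr[mid]=34 -> 34 > 31, search left half
lo=7, hi=9, mid=8, arr[mid]=30 -> 30 < 31, search right half
lo=9, hi=9, mid=9, arr[mid]=33 -> 33 > 31, search left half
lo=9 > hi=8, target 31 not found

Binary search determines that 31 is not in the array after 4 comparisons. The search space was exhausted without finding the target.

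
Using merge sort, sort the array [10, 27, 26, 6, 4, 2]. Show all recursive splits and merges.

Merge sort trace:

Split: [10, 27, 26, 6, 4, 2] -> [10, 27, 26] and [6, 4, 2]
  Split: [10, 27, 26] -> [10] and [27, 26]
    Split: [27, 26] -> [27] and [26]
    Merge: [27] + [26] -> [26, 27]
  Merge: [10] + [26, 27] -> [10, 26, 27]
  Split: [6, 4, 2] -> [6] and [4, 2]
    Split: [4, 2] -> [4] and [2]
    Merge: [4] + [2] -> [2, 4]
  Merge: [6] + [2, 4] -> [2, 4, 6]
Merge: [10, 26, 27] + [2, 4, 6] -> [2, 4, 6, 10, 26, 27]

Final sorted array: [2, 4, 6, 10, 26, 27]

The merge sort proceeds by recursively splitting the array and merging sorted halves.
After all merges, the sorted array is [2, 4, 6, 10, 26, 27].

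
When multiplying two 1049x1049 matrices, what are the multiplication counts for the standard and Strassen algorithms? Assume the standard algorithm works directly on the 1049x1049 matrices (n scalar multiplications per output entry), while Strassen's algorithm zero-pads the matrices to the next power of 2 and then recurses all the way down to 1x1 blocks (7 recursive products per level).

Matrix multiplication for 1049x1049 matrices:

Strassen's algorithm requires power-of-2 dimensions. Pad 1049x1049 to 2048x2048 (next power of 2).

Standard algorithm: 1049^3 = 1154320649 multiplications
Strassen's algorithm: 7^(log2(2048)) = 7^11 = 1977326743 multiplications
Difference: 1154320649 - 1977326743 = -823006094 (Strassen uses MORE here due to padding overhead — for small or just-over-power-of-2 n, padding can outweigh the per-level savings)

Standard: 1154320649 multiplications (1049^3). Strassen: 1977326743 multiplications (7^11, after padding to 2048x2048). Strassen reduces 8 recursive multiplications to 7 at each level.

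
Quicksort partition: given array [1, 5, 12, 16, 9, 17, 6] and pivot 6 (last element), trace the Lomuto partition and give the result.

Lomuto partition with pivot = 6:

Initial array: [1, 5, 12, 16, 9, 17, 6]

arr[0]=1 <= 6: swap with position 0, array becomes [1, 5, 12, 16, 9, 17, 6]
arr[1]=5 <= 6: swap with position 1, array becomes [1, 5, 12, 16, 9, 17, 6]
arr[2]=12 > 6: no swap
arr[3]=16 > 6: no swap
arr[4]=9 > 6: no swap
arr[5]=17 > 6: no swap

Place pivot at position 2: [1, 5, 6, 16, 9, 17, 12]
Pivot position: 2

After partitioning with pivot 6, the array becomes [1, 5, 6, 16, 9, 17, 12]. The pivot is placed at index 2. All elements to the left of the pivot are <= 6, and all elements to the right are > 6.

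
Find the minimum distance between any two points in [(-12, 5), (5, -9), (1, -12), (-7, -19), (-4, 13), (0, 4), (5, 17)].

Computing all pairwise distances among 7 points:

d((-12, 5), (5, -9)) = 22.0227
d((-12, 5), (1, -12)) = 21.4009
d((-12, 5), (-7, -19)) = 24.5153
d((-12, 5), (-4, 13)) = 11.3137
d((-12, 5), (0, 4)) = 12.0416
d((-12, 5), (5, 17)) = 20.8087
d((5, -9), (1, -12)) = 5.0 <-- minimum
d((5, -9), (-7, -19)) = 15.6205
d((5, -9), (-4, 13)) = 23.7697
d((5, -9), (0, 4)) = 13.9284
d((5, -9), (5, 17)) = 26.0
d((1, -12), (-7, -19)) = 10.6301
d((1, -12), (-4, 13)) = 25.4951
d((1, -12), (0, 4)) = 16.0312
d((1, -12), (5, 17)) = 29.2746
d((-7, -19), (-4, 13)) = 32.1403
d((-7, -19), (0, 4)) = 24.0416
d((-7, -19), (5, 17)) = 37.9473
d((-4, 13), (0, 4)) = 9.8489
d((-4, 13), (5, 17)) = 9.8489
d((0, 4), (5, 17)) = 13.9284

Closest pair: (5, -9) and (1, -12) with distance 5.0

The closest pair is (5, -9) and (1, -12) with Euclidean distance 5.0. For 7 points, brute-force pairwise comparison is shown above. For large n, the divide-and-conquer algorithm (sort by x, recurse on halves, check the dividing strip) achieves O(n log n).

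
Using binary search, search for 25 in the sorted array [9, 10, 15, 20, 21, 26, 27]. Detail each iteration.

Binary search for 25 in [9, 10, 15, 20, 21, 26, 27]:

lo=0, hi=6, mid=3, arr[mid]=20 -> 20 < 25, search right half
lo=4, hi=6, mid=5, arr[mid]=26 -> 26 > 25, search left half
lo=4, hi=4, mid=4, arr[mid]=21 -> 21 < 25, search right half
lo=5 > hi=4, target 25 not found

Binary search determines that 25 is not in the array after 3 comparisons. The search space was exhausted without finding the target.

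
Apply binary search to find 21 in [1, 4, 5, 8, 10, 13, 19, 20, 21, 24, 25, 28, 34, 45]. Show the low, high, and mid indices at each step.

Binary search for 21 in [1, 4, 5, 8, 10, 13, 19, 20, 21, 24, 25, 28, 34, 45]:

lo=0, hi=13, mid=6, arr[mid]=19 -> 19 < 21, search right half
lo=7, hi=13, mid=10, arr[mid]=25 -> 25 > 21, search left half
lo=7, hi=9, mid=8, arr[mid]=21 -> Found target at index 8!

Binary search finds 21 at index 8 after 3 comparisons. The search repeatedly halves the search space by comparing with the middle element.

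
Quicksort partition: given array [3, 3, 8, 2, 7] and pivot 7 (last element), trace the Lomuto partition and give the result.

Lomuto partition with pivot = 7:

Initial array: [3, 3, 8, 2, 7]

arr[0]=3 <= 7: swap with position 0, array becomes [3, 3, 8, 2, 7]
arr[1]=3 <= 7: swap with position 1, array becomes [3, 3, 8, 2, 7]
arr[2]=8 > 7: no swap
arr[3]=2 <= 7: swap with position 2, array becomes [3, 3, 2, 8, 7]

Place pivot at position 3: [3, 3, 2, 7, 8]
Pivot position: 3

After partitioning with pivot 7, the array becomes [3, 3, 2, 7, 8]. The pivot is placed at index 3. All elements to the left of the pivot are <= 7, and all elements to the right are > 7.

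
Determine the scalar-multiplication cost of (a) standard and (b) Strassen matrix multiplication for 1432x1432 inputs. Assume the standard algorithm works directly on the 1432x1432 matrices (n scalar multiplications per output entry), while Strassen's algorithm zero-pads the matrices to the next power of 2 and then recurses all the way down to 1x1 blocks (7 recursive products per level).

Matrix multiplication for 1432x1432 matrices:

Strassen's algorithm requires power-of-2 dimensions. Pad 1432x1432 to 2048x2048 (next power of 2).

Standard algorithm: 1432^3 = 2936493568 multiplications
Strassen's algorithm: 7^(log2(2048)) = 7^11 = 1977326743 multiplications
Savings: 2936493568 - 1977326743 = 959166825 multiplications

Standard: 2936493568 multiplications (1432^3). Strassen: 1977326743 multiplications (7^11, after padding to 2048x2048). Strassen reduces 8 recursive multiplications to 7 at each level.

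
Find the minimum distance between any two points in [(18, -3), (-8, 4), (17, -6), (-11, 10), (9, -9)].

Computing all pairwise distances among 5 points:

d((18, -3), (-8, 4)) = 26.9258
d((18, -3), (17, -6)) = 3.1623 <-- minimum
d((18, -3), (-11, 10)) = 31.7805
d((18, -3), (9, -9)) = 10.8167
d((-8, 4), (17, -6)) = 26.9258
d((-8, 4), (-11, 10)) = 6.7082
d((-8, 4), (9, -9)) = 21.4009
d((17, -6), (-11, 10)) = 32.249
d((17, -6), (9, -9)) = 8.544
d((-11, 10), (9, -9)) = 27.5862

Closest pair: (18, -3) and (17, -6) with distance 3.1623

The closest pair is (18, -3) and (17, -6) with Euclidean distance 3.1623. For 5 points, brute-force pairwise comparison is shown above. For large n, the divide-and-conquer algorithm (sort by x, recurse on halves, check the dividing strip) achieves O(n log n).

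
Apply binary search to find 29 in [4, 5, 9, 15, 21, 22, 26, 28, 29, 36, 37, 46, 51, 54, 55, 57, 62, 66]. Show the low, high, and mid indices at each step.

Binary search for 29 in [4, 5, 9, 15, 21, 22, 26, 28, 29, 36, 37, 46, 51, 54, 55, 57, 62, 66]:

lo=0, hi=17, mid=8, arr[mid]=29 -> Found target at index 8!

Binary search finds 29 at index 8 after 1 comparisons. The search repeatedly halves the search space by comparing with the middle element.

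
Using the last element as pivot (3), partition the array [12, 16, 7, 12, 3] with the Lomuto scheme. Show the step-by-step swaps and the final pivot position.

Lomuto partition with pivot = 3:

Initial array: [12, 16, 7, 12, 3]

arr[0]=12 > 3: no swap
arr[1]=16 > 3: no swap
arr[2]=7 > 3: no swap
arr[3]=12 > 3: no swap

Place pivot at position 0: [3, 16, 7, 12, 12]
Pivot position: 0

After partitioning with pivot 3, the array becomes [3, 16, 7, 12, 12]. The pivot is placed at index 0. All elements to the left of the pivot are <= 3, and all elements to the right are > 3.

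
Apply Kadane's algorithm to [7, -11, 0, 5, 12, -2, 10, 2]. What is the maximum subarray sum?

Using Kadane's algorithm on [7, -11, 0, 5, 12, -2, 10, 2]:

Scanning through the array:
Position 1 (value -11): max_ending_here = -4, max_so_far = 7
Position 2 (value 0): max_ending_here = 0, max_so_far = 7
Position 3 (value 5): max_ending_here = 5, max_so_far = 7
Position 4 (value 12): max_ending_here = 17, max_so_far = 17
Position 5 (value -2): max_ending_here = 15, max_so_far = 17
Position 6 (value 10): max_ending_here = 25, max_so_far = 25
Position 7 (value 2): max_ending_here = 27, max_so_far = 27

Maximum subarray: [0, 5, 12, -2, 10, 2]
Maximum sum: 27

The maximum subarray is [0, 5, 12, -2, 10, 2] with sum 27. This subarray runs from index 2 to index 7.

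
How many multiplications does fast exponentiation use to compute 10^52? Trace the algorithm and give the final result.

Computing 10^52 by squaring (build up from 10^1; each line after the first costs one multiplication):

10^1 = 10
10^2 = (10^1)^2 = 10^2 = 100
10^3 = 10 * 10^2 = 10 * 100 = 1000
10^6 = (10^3)^2 = 1000^2 = 1000000
10^12 = (10^6)^2 = 1000000^2 = 1000000000000
10^13 = 10 * 10^12 = 10 * 1000000000000 = 10000000000000
10^26 = (10^13)^2 = 10000000000000^2 = 100000000000000000000000000
10^52 = (10^26)^2 = 100000000000000000000000000^2 = 10000000000000000000000000000000000000000000000000000

Result: 10000000000000000000000000000000000000000000000000000
Multiplications needed: 7 (7 lines after 10^1)

10^52 = 10000000000000000000000000000000000000000000000000000. Using exponentiation by squaring, this requires 7 multiplications. The key idea: if the exponent is even, square the half-power; if odd, multiply by the base once.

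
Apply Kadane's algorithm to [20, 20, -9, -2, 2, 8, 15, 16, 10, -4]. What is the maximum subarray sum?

Using Kadane's algorithm on [20, 20, -9, -2, 2, 8, 15, 16, 10, -4]:

Scanning through the array:
Position 1 (value 20): max_ending_here = 40, max_so_far = 40
Position 2 (value -9): max_ending_here = 31, max_so_far = 40
Position 3 (value -2): max_ending_here = 29, max_so_far = 40
Position 4 (value 2): max_ending_here = 31, max_so_far = 40
Position 5 (value 8): max_ending_here = 39, max_so_far = 40
Position 6 (value 15): max_ending_here = 54, max_so_far = 54
Position 7 (value 16): max_ending_here = 70, max_so_far = 70
Position 8 (value 10): max_ending_here = 80, max_so_far = 80
Position 9 (value -4): max_ending_here = 76, max_so_far = 80

Maximum subarray: [20, 20, -9, -2, 2, 8, 15, 16, 10]
Maximum sum: 80

The maximum subarray is [20, 20, -9, -2, 2, 8, 15, 16, 10] with sum 80. This subarray runs from index 0 to index 8.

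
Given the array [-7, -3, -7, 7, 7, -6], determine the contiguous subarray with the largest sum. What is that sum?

Using Kadane's algorithm on [-7, -3, -7, 7, 7, -6]:

Scanning through the array:
Position 1 (value -3): max_ending_here = -3, max_so_far = -3
Position 2 (value -7): max_ending_here = -7, max_so_far = -3
Position 3 (value 7): max_ending_here = 7, max_so_far = 7
Position 4 (value 7): max_ending_here = 14, max_so_far = 14
Position 5 (value -6): max_ending_here = 8, max_so_far = 14

Maximum subarray: [7, 7]
Maximum sum: 14

The maximum subarray is [7, 7] with sum 14. This subarray runs from index 3 to index 4.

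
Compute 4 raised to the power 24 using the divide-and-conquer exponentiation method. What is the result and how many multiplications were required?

Computing 4^24 by squaring (build up from 4^1; each line after the first costs one multiplication):

4^1 = 4
4^2 = (4^1)^2 = 4^2 = 16
4^3 = 4 * 4^2 = 4 * 16 = 64
4^6 = (4^3)^2 = 64^2 = 4096
4^12 = (4^6)^2 = 4096^2 = 16777216
4^24 = (4^12)^2 = 16777216^2 = 281474976710656

Result: 281474976710656
Multiplications needed: 5 (5 lines after 4^1)

4^24 = 281474976710656. Using exponentiation by squaring, this requires 5 multiplications. The key idea: if the exponent is even, square the half-power; if odd, multiply by the base once.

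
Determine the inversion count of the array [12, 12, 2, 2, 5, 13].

Finding inversions in [12, 12, 2, 2, 5, 13]:

(0, 2): arr[0]=12 > arr[2]=2
(0, 3): arr[0]=12 > arr[3]=2
(0, 4): arr[0]=12 > arr[4]=5
(1, 2): arr[1]=12 > arr[2]=2
(1, 3): arr[1]=12 > arr[3]=2
(1, 4): arr[1]=12 > arr[4]=5

Total inversions: 6

The array has 6 inversion(s): (0,2), (0,3), (0,4), (1,2), (1,3), (1,4). Each pair (i,j) satisfies i < j and arr[i] > arr[j].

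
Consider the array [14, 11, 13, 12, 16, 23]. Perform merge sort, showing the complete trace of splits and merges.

Merge sort trace:

Split: [14, 11, 13, 12, 16, 23] -> [14, 11, 13] and [12, 16, 23]
  Split: [14, 11, 13] -> [14] and [11, 13]
    Split: [11, 13] -> [11] and [13]
    Merge: [11] + [13] -> [11, 13]
  Merge: [14] + [11, 13] -> [11, 13, 14]
  Split: [12, 16, 23] -> [12] and [16, 23]
    Split: [16, 23] -> [16] and [23]
    Merge: [16] + [23] -> [16, 23]
  Merge: [12] + [16, 23] -> [12, 16, 23]
Merge: [11, 13, 14] + [12, 16, 23] -> [11, 12, 13, 14, 16, 23]

Final sorted array: [11, 12, 13, 14, 16, 23]

The merge sort proceeds by recursively splitting the array and merging sorted halves.
After all merges, the sorted array is [11, 12, 13, 14, 16, 23].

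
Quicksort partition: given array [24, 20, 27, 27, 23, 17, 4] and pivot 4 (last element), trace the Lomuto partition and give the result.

Lomuto partition with pivot = 4:

Initial array: [24, 20, 27, 27, 23, 17, 4]

arr[0]=24 > 4: no swap
arr[1]=20 > 4: no swap
arr[2]=27 > 4: no swap
arr[3]=27 > 4: no swap
arr[4]=23 > 4: no swap
arr[5]=17 > 4: no swap

Place pivot at position 0: [4, 20, 27, 27, 23, 17, 24]
Pivot position: 0

After partitioning with pivot 4, the array becomes [4, 20, 27, 27, 23, 17, 24]. The pivot is placed at index 0. All elements to the left of the pivot are <= 4, and all elements to the right are > 4.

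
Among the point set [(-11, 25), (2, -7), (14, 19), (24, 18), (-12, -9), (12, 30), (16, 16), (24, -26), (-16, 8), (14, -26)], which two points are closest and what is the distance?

Computing all pairwise distances among 10 points:

d((-11, 25), (2, -7)) = 34.5398
d((-11, 25), (14, 19)) = 25.7099
d((-11, 25), (24, 18)) = 35.6931
d((-11, 25), (-12, -9)) = 34.0147
d((-11, 25), (12, 30)) = 23.5372
d((-11, 25), (16, 16)) = 28.4605
d((-11, 25), (24, -26)) = 61.8547
d((-11, 25), (-16, 8)) = 17.72
d((-11, 25), (14, -26)) = 56.7979
d((2, -7), (14, 19)) = 28.6356
d((2, -7), (24, 18)) = 33.3017
d((2, -7), (-12, -9)) = 14.1421
d((2, -7), (12, 30)) = 38.3275
d((2, -7), (16, 16)) = 26.9258
d((2, -7), (24, -26)) = 29.0689
d((2, -7), (-16, 8)) = 23.4307
d((2, -7), (14, -26)) = 22.4722
d((14, 19), (24, 18)) = 10.0499
d((14, 19), (-12, -9)) = 38.2099
d((14, 19), (12, 30)) = 11.1803
d((14, 19), (16, 16)) = 3.6056 <-- minimum
d((14, 19), (24, -26)) = 46.0977
d((14, 19), (-16, 8)) = 31.9531
d((14, 19), (14, -26)) = 45.0
d((24, 18), (-12, -9)) = 45.0
d((24, 18), (12, 30)) = 16.9706
d((24, 18), (16, 16)) = 8.2462
d((24, 18), (24, -26)) = 44.0
d((24, 18), (-16, 8)) = 41.2311
d((24, 18), (14, -26)) = 45.1221
d((-12, -9), (12, 30)) = 45.793
d((-12, -9), (16, 16)) = 37.5366
d((-12, -9), (24, -26)) = 39.8121
d((-12, -9), (-16, 8)) = 17.4642
d((-12, -9), (14, -26)) = 31.0644
d((12, 30), (16, 16)) = 14.5602
d((12, 30), (24, -26)) = 57.2713
d((12, 30), (-16, 8)) = 35.609
d((12, 30), (14, -26)) = 56.0357
d((16, 16), (24, -26)) = 42.7551
d((16, 16), (-16, 8)) = 32.9848
d((16, 16), (14, -26)) = 42.0476
d((24, -26), (-16, 8)) = 52.4976
d((24, -26), (14, -26)) = 10.0
d((-16, 8), (14, -26)) = 45.3431

Closest pair: (14, 19) and (16, 16) with distance 3.6056

The closest pair is (14, 19) and (16, 16) with Euclidean distance 3.6056. For 10 points, brute-force pairwise comparison is shown above. For large n, the divide-and-conquer algorithm (sort by x, recurse on halves, check the dividing strip) achieves O(n log n).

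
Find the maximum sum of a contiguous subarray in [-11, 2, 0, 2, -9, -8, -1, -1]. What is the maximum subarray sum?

Using Kadane's algorithm on [-11, 2, 0, 2, -9, -8, -1, -1]:

Scanning through the array:
Position 1 (value 2): max_ending_here = 2, max_so_far = 2
Position 2 (value 0): max_ending_here = 2, max_so_far = 2
Position 3 (value 2): max_ending_here = 4, max_so_far = 4
Position 4 (value -9): max_ending_here = -5, max_so_far = 4
Position 5 (value -8): max_ending_here = -8, max_so_far = 4
Position 6 (value -1): max_ending_here = -1, max_so_far = 4
Position 7 (value -1): max_ending_here = -1, max_so_far = 4

Maximum subarray: [2, 0, 2]
Maximum sum: 4

The maximum subarray is [2, 0, 2] with sum 4. This subarray runs from index 1 to index 3.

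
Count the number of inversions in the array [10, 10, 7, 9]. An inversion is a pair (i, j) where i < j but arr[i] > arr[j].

Finding inversions in [10, 10, 7, 9]:

(0, 2): arr[0]=10 > arr[2]=7
(0, 3): arr[0]=10 > arr[3]=9
(1, 2): arr[1]=10 > arr[2]=7
(1, 3): arr[1]=10 > arr[3]=9

Total inversions: 4

The array has 4 inversion(s): (0,2), (0,3), (1,2), (1,3). Each pair (i,j) satisfies i < j and arr[i] > arr[j].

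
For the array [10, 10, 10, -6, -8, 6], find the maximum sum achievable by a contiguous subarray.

Using Kadane's algorithm on [10, 10, 10, -6, -8, 6]:

Scanning through the array:
Position 1 (value 10): max_ending_here = 20, max_so_far = 20
Position 2 (value 10): max_ending_here = 30, max_so_far = 30
Position 3 (value -6): max_ending_here = 24, max_so_far = 30
Position 4 (value -8): max_ending_here = 16, max_so_far = 30
Position 5 (value 6): max_ending_here = 22, max_so_far = 30

Maximum subarray: [10, 10, 10]
Maximum sum: 30

The maximum subarray is [10, 10, 10] with sum 30. This subarray runs from index 0 to index 2.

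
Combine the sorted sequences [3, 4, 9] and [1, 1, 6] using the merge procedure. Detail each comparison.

Merging process:

Compare 3 vs 1: take 1 from right. Merged: [1]
Compare 3 vs 1: take 1 from right. Merged: [1, 1]
Compare 3 vs 6: take 3 from left. Merged: [1, 1, 3]
Compare 4 vs 6: take 4 from left. Merged: [1, 1, 3, 4]
Compare 9 vs 6: take 6 from right. Merged: [1, 1, 3, 4, 6]
Append remaining from left: [9]. Merged: [1, 1, 3, 4, 6, 9]

Final merged array: [1, 1, 3, 4, 6, 9]
Total comparisons: 5

The merged array is [1, 1, 3, 4, 6, 9], requiring 5 comparisons. The merge step runs in O(n) time where n is the total number of elements.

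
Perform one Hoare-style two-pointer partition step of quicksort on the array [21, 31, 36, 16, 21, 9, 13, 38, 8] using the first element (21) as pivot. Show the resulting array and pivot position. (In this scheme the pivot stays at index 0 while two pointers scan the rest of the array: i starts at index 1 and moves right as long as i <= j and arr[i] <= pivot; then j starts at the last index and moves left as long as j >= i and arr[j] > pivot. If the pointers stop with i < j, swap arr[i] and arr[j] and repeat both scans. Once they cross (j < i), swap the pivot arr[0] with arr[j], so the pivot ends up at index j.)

Hoare-style two-pointer partition with pivot = 21:

Initial array: [21, 31, 36, 16, 21, 9, 13, 38, 8]

Pointers start at i = 1, j = 8.
i stops at index 1 (arr[1]=31 > 21), j stops at index 8 (arr[8]=8 <= 21): swap arr[1] and arr[8], array becomes [21, 8, 36, 16, 21, 9, 13, 38, 31]
i stops at index 2 (arr[2]=36 > 21), j stops at index 6 (arr[6]=13 <= 21): swap arr[2] and arr[6], array becomes [21, 8, 13, 16, 21, 9, 36, 38, 31]
i ends at 6, j ends at 5: the pointers have crossed (j < i), so scanning stops.

Swap pivot arr[0] with arr[5] to place pivot at position 5: [9, 8, 13, 16, 21, 21, 36, 38, 31]
Pivot position: 5

After partitioning with pivot 21, the array becomes [9, 8, 13, 16, 21, 21, 36, 38, 31]. The pivot is placed at index 5. All elements to the left of the pivot are <= 21, and all elements to the right are > 21.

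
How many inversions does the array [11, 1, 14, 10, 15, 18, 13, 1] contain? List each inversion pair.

Finding inversions in [11, 1, 14, 10, 15, 18, 13, 1]:

(0, 1): arr[0]=11 > arr[1]=1
(0, 3): arr[0]=11 > arr[3]=10
(0, 7): arr[0]=11 > arr[7]=1
(2, 3): arr[2]=14 > arr[3]=10
(2, 6): arr[2]=14 > arr[6]=13
(2, 7): arr[2]=14 > arr[7]=1
(3, 7): arr[3]=10 > arr[7]=1
(4, 6): arr[4]=15 > arr[6]=13
(4, 7): arr[4]=15 > arr[7]=1
(5, 6): arr[5]=18 > arr[6]=13
(5, 7): arr[5]=18 > arr[7]=1
(6, 7): arr[6]=13 > arr[7]=1

Total inversions: 12

The array has 12 inversion(s): (0,1), (0,3), (0,7), (2,3), (2,6), (2,7), (3,7), (4,6), (4,7), (5,6), (5,7), (6,7). Each pair (i,j) satisfies i < j and arr[i] > arr[j].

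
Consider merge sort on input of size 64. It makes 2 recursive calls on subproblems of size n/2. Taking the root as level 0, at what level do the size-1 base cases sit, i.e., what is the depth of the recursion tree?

For divide and conquer with division factor 2:

Problem sizes at each level:
Level 0: 64
Level 1: 32
Level 2: 16
Level 3: 8
Level 4: 4
Level 5: 2
Level 6: 1

The root is level 0 and the size-1 base case is level 6 (the tree spans levels 0 through 6, i.e. 7 levels counting the root), so the depth is the number of divisions: log_2(64) = 6

The recursion tree depth is log_2(64) = 6. At each level, the problem size is divided by 2, so it takes 6 divisions to reduce to a base case of size 1. The algorithm makes 2 recursive calls at each level.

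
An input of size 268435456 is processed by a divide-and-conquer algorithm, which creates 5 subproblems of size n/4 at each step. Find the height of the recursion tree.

For divide and conquer with division factor 4:

Problem sizes at each level:
Level 0: 268435456
Level 1: 67108864
Level 2: 16777216
Level 3: 4194304
Level 4: 1048576
Level 5: 262144
Level 6: 65536
Level 7: 16384
Level 8: 4096
Level 9: 1024
Level 10: 256
Level 11: 64
Level 12: 16
Level 13: 4
Level 14: 1

The root is level 0 and the size-1 base case is level 14 (the tree spans levels 0 through 14, i.e. 15 levels counting the root), so the depth is the number of divisions: log_4(268435456) = 14

The recursion tree depth is log_4(268435456) = 14. At each level, the problem size is divided by 4, so it takes 14 divisions to reduce to a base case of size 1. The algorithm makes 5 recursive calls at each level.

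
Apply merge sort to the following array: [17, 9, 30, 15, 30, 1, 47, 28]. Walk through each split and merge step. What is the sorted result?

Merge sort trace:

Split: [17, 9, 30, 15, 30, 1, 47, 28] -> [17, 9, 30, 15] and [30, 1, 47, 28]
  Split: [17, 9, 30, 15] -> [17, 9] and [30, 15]
    Split: [17, 9] -> [17] and [9]
    Merge: [17] + [9] -> [9, 17]
    Split: [30, 15] -> [30] and [15]
    Merge: [30] + [15] -> [15, 30]
  Merge: [9, 17] + [15, 30] -> [9, 15, 17, 30]
  Split: [30, 1, 47, 28] -> [30, 1] and [47, 28]
    Split: [30, 1] -> [30] and [1]
    Merge: [30] + [1] -> [1, 30]
    Split: [47, 28] -> [47] and [28]
    Merge: [47] + [28] -> [28, 47]
  Merge: [1, 30] + [28, 47] -> [1, 28, 30, 47]
Merge: [9, 15, 17, 30] + [1, 28, 30, 47] -> [1, 9, 15, 17, 28, 30, 30, 47]

Final sorted array: [1, 9, 15, 17, 28, 30, 30, 47]

The merge sort proceeds by recursively splitting the array and merging sorted halves.
After all merges, the sorted array is [1, 9, 15, 17, 28, 30, 30, 47].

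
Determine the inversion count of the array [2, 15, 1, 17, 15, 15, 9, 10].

Finding inversions in [2, 15, 1, 17, 15, 15, 9, 10]:

(0, 2): arr[0]=2 > arr[2]=1
(1, 2): arr[1]=15 > arr[2]=1
(1, 6): arr[1]=15 > arr[6]=9
(1, 7): arr[1]=15 > arr[7]=10
(3, 4): arr[3]=17 > arr[4]=15
(3, 5): arr[3]=17 > arr[5]=15
(3, 6): arr[3]=17 > arr[6]=9
(3, 7): arr[3]=17 > arr[7]=10
(4, 6): arr[4]=15 > arr[6]=9
(4, 7): arr[4]=15 > arr[7]=10
(5, 6): arr[5]=15 > arr[6]=9
(5, 7): arr[5]=15 > arr[7]=10

Total inversions: 12

The array has 12 inversion(s): (0,2), (1,2), (1,6), (1,7), (3,4), (3,5), (3,6), (3,7), (4,6), (4,7), (5,6), (5,7). Each pair (i,j) satisfies i < j and arr[i] > arr[j].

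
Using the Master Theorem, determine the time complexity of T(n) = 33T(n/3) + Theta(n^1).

Master Theorem for T(n) = 33T(n/3) + O(n^1):

a = 33, b = 3, c = 1
log_b(a) = log_3(33) = 3.1827

Case 1: c = 1 < log_3(33) = 3.1827
T(n) = O(n^(log_3 33))

For T(n) = 33T(n/3) + O(n^1): log_3(33) = 3.1827. This is Case 1 of the Master Theorem (c < log_b(a), work dominated by leaves), giving O(n^(log_3 33)).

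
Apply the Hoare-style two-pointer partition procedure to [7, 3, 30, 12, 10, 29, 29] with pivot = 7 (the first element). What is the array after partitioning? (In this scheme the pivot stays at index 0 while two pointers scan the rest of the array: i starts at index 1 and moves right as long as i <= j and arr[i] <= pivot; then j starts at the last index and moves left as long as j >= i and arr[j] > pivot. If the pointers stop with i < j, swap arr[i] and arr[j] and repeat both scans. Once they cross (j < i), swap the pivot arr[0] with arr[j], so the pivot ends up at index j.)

Hoare-style two-pointer partition with pivot = 7:

Initial array: [7, 3, 30, 12, 10, 29, 29]

Pointers start at i = 1, j = 6.
i ends at 2, j ends at 1: the pointers have crossed (j < i), so scanning stops.

Swap pivot arr[0] with arr[1] to place pivot at position 1: [3, 7, 30, 12, 10, 29, 29]
Pivot position: 1

After partitioning with pivot 7, the array becomes [3, 7, 30, 12, 10, 29, 29]. The pivot is placed at index 1. All elements to the left of the pivot are <= 7, and all elements to the right are > 7.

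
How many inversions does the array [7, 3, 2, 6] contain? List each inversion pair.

Finding inversions in [7, 3, 2, 6]:

(0, 1): arr[0]=7 > arr[1]=3
(0, 2): arr[0]=7 > arr[2]=2
(0, 3): arr[0]=7 > arr[3]=6
(1, 2): arr[1]=3 > arr[2]=2

Total inversions: 4

The array has 4 inversion(s): (0,1), (0,2), (0,3), (1,2). Each pair (i,j) satisfies i < j and arr[i] > arr[j].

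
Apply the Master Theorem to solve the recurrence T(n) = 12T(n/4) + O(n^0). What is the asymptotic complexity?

Master Theorem for T(n) = 12T(n/4) + O(n^0):

a = 12, b = 4, c = 0
log_b(a) = log_4(12) = 1.7925

Case 1: c = 0 < log_4(12) = 1.7925
T(n) = O(n^(log_4 12))

For T(n) = 12T(n/4) + O(n^0): log_4(12) = 1.7925. This is Case 1 of the Master Theorem (c < log_b(a), work dominated by leaves), giving O(n^(log_4 12)).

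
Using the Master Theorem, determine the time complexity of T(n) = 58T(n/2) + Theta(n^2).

Master Theorem for T(n) = 58T(n/2) + O(n^2):

a = 58, b = 2, c = 2
log_b(a) = log_2(58) = 5.8580

Case 1: c = 2 < log_2(58) = 5.8580
T(n) = O(n^(log_2 58))

For T(n) = 58T(n/2) + O(n^2): log_2(58) = 5.8580. This is Case 1 of the Master Theorem (c < log_b(a), work dominated by leaves), giving O(n^(log_2 58)).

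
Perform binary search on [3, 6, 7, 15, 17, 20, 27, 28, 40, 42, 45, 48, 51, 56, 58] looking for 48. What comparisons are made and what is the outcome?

Binary search for 48 in [3, 6, 7, 15, 17, 20, 27, 28, 40, 42, 45, 48, 51, 56, 58]:

lo=0, hi=14, mid=7, arr[mid]=28 -> 28 < 48, search right half
lo=8, hi=14, mid=11, arr[mid]=48 -> Found target at index 11!

Binary search finds 48 at index 11 after 2 comparisons. The search repeatedly halves the search space by comparing with the middle element.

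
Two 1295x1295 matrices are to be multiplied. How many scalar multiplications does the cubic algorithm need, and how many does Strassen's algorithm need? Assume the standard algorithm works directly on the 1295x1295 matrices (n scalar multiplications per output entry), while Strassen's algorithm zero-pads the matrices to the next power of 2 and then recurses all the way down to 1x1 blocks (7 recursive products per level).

Matrix multiplication for 1295x1295 matrices:

Strassen's algorithm requires power-of-2 dimensions. Pad 1295x1295 to 2048x2048 (next power of 2).

Standard algorithm: 1295^3 = 2171747375 multiplications
Strassen's algorithm: 7^(log2(2048)) = 7^11 = 1977326743 multiplications
Savings: 2171747375 - 1977326743 = 194420632 multiplications

Standard: 2171747375 multiplications (1295^3). Strassen: 1977326743 multiplications (7^11, after padding to 2048x2048). Strassen reduces 8 recursive multiplications to 7 at each level.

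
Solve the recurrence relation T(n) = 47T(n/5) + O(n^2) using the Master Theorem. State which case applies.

Master Theorem for T(n) = 47T(n/5) + O(n^2):

a = 47, b = 5, c = 2
log_b(a) = log_5(47) = 2.3922

Case 1: c = 2 < log_5(47) = 2.3922
T(n) = O(n^(log_5 47))

For T(n) = 47T(n/5) + O(n^2): log_5(47) = 2.3922. This is Case 1 of the Master Theorem (c < log_b(a), work dominated by leaves), giving O(n^(log_5 47)).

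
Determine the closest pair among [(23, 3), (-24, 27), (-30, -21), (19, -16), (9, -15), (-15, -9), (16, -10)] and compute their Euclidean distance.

Computing all pairwise distances among 7 points:

d((23, 3), (-24, 27)) = 52.7731
d((23, 3), (-30, -21)) = 58.1808
d((23, 3), (19, -16)) = 19.4165
d((23, 3), (9, -15)) = 22.8035
d((23, 3), (-15, -9)) = 39.8497
d((23, 3), (16, -10)) = 14.7648
d((-24, 27), (-30, -21)) = 48.3735
d((-24, 27), (19, -16)) = 60.8112
d((-24, 27), (9, -15)) = 53.4135
d((-24, 27), (-15, -9)) = 37.108
d((-24, 27), (16, -10)) = 54.4885
d((-30, -21), (19, -16)) = 49.2544
d((-30, -21), (9, -15)) = 39.4588
d((-30, -21), (-15, -9)) = 19.2094
d((-30, -21), (16, -10)) = 47.2969
d((19, -16), (9, -15)) = 10.0499
d((19, -16), (-15, -9)) = 34.7131
d((19, -16), (16, -10)) = 6.7082 <-- minimum
d((9, -15), (-15, -9)) = 24.7386
d((9, -15), (16, -10)) = 8.6023
d((-15, -9), (16, -10)) = 31.0161

Closest pair: (19, -16) and (16, -10) with distance 6.7082

The closest pair is (19, -16) and (16, -10) with Euclidean distance 6.7082. For 7 points, brute-force pairwise comparison is shown above. For large n, the divide-and-conquer algorithm (sort by x, recurse on halves, check the dividing strip) achieves O(n log n).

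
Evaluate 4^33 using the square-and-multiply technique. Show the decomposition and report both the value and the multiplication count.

Computing 4^33 by squaring (build up from 4^1; each line after the first costs one multiplication):

4^1 = 4
4^2 = (4^1)^2 = 4^2 = 16
4^4 = (4^2)^2 = 16^2 = 256
4^8 = (4^4)^2 = 256^2 = 65536
4^16 = (4^8)^2 = 65536^2 = 4294967296
4^32 = (4^16)^2 = 4294967296^2 = 18446744073709551616
4^33 = 4 * 4^32 = 4 * 18446744073709551616 = 73786976294838206464

Result: 73786976294838206464
Multiplications needed: 6 (6 lines after 4^1)

4^33 = 73786976294838206464. Using exponentiation by squaring, this requires 6 multiplications. The key idea: if the exponent is even, square the half-power; if odd, multiply by the base once.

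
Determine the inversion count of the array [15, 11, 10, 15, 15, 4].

Finding inversions in [15, 11, 10, 15, 15, 4]:

(0, 1): arr[0]=15 > arr[1]=11
(0, 2): arr[0]=15 > arr[2]=10
(0, 5): arr[0]=15 > arr[5]=4
(1, 2): arr[1]=11 > arr[2]=10
(1, 5): arr[1]=11 > arr[5]=4
(2, 5): arr[2]=10 > arr[5]=4
(3, 5): arr[3]=15 > arr[5]=4
(4, 5): arr[4]=15 > arr[5]=4

Total inversions: 8

The array has 8 inversion(s): (0,1), (0,2), (0,5), (1,2), (1,5), (2,5), (3,5), (4,5). Each pair (i,j) satisfies i < j and arr[i] > arr[j].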